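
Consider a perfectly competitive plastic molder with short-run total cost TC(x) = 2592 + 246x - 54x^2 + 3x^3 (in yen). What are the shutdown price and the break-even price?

Shutdown price = ¥3; break-even price = ¥246

Shutdown price = min AVC. AVC = 246 - 54x + 3x^2, with vertex at x = 9 and minimum ¥3.
ATC = 2592/x + 246 - 54x + 3x^2. Setting dATC/dx = −2592/x^2 − 54 + 6x = 0 gives x = 12 (since 6·12^3 − 54·12^2 = 2592).
min ATC = 2592/12 + 246 − 54·12 + 3·12^2 = ¥246. That is the break-even price.
For ¥3 ≤ P < ¥246 the firm produces at a loss; below ¥3 it shuts down.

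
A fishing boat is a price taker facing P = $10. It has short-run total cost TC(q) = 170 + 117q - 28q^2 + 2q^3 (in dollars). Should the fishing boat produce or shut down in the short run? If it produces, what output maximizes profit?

Shut down

From TC, MC = TC'(q) = 117 - 56q + 6q^2 and AVC = VC/q = 117 - 28q + 2q^2.
AVC hits its minimum where MC = AVC, at q = 7, giving min AVC = 117 - 28·7 + 2·7^2 = $19.
Since P = $10 < min AVC = $19, price fails to cover variable cost at any output.
The firm minimizes its loss by shutting down and losing only its fixed cost of $170.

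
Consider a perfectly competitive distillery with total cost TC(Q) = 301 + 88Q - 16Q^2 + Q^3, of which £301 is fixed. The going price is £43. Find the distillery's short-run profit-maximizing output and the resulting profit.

AVC = 88 - 16Q + Q^2 has its minimum £24 at Q = 8; price £43 clears that bar, so the firm operates.
With MC = 88 - 32Q + 3Q^2, P = MC on the upward-sloping part at Q* = 9.
TR = 43·9 = 387. TC = 301 + 225 = 526. Profit = 387 − 526 = -£139.
Shutting down would mean losing the fixed cost of £301, so operating at a loss of £139 is better by £162.

Profit = -£139 at Q = 9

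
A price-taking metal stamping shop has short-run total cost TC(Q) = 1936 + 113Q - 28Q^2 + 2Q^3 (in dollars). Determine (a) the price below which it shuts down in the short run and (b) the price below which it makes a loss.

Shutdown price = $15; break-even price = $223

Shutdown price = min AVC. AVC = 113 - 28Q + 2Q^2, with vertex at Q = 7 and minimum $15.
ATC = 1936/Q + 113 - 28Q + 2Q^2. Setting dATC/dQ = −1936/Q^2 − 28 + 4Q = 0 gives Q = 11 (since 4·11^3 − 28·11^2 = 1936).
min ATC = 1936/11 + 113 − 28·11 + 2·11^2 = $223. That is the break-even price.
Between these two prices the firm operates at a loss; above $223 it earns a profit.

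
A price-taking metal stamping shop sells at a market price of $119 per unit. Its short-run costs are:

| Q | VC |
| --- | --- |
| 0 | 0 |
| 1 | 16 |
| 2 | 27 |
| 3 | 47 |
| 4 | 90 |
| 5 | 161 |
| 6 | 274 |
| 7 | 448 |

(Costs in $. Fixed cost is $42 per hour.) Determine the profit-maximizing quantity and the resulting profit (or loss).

Compute π = P·Q − TC at each output: Q=0: -42; Q=1: 61; Q=2: 169; Q=3: 268; Q=4: 344; Q=5: 392; Q=6: 398; Q=7: 343.
Profit is maximized at Q = 6. AVC there is 274/6 = $45.67 ≤ P, so producing beats shutting down (which would give -$42).

Q = 6; profit = $398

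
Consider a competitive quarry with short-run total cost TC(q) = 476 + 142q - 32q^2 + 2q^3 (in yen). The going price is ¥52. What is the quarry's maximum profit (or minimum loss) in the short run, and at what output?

AVC = 142 - 32q + 2q^2; min AVC = ¥14 at q = 8. Since P = ¥52 ≥ min AVC, the firm produces.
MC = 142 - 64q + 6q^2. Setting P = MC and taking the root on the rising branch gives q* = 9.
TR = 52·9 = 468. TC = 476 + 144 = 620. Profit = 468 − 620 = -¥152.
By producing, the firm covers all variable cost plus ¥324 of fixed cost; shutting down would lose the full ¥476.

Profit = -¥152 at q = 9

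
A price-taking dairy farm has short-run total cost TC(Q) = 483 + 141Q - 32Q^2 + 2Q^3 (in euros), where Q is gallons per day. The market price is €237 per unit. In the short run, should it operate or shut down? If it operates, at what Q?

Strip out fixed cost: VC = 141Q - 32Q^2 + 2Q^3. Then AVC = 141 - 32Q + 2Q^2 and MC = 141 - 64Q + 6Q^2.
The AVC parabola has its vertex at Q = 32/4 = 8, where AVC = 141 - 32·8 + 2·8^2 = €13.
Because €237 ≥ €13, revenue can cover variable cost; the firm operates.
P = MC gives -96 - 64Q + 6Q^2 = 0, with roots -4/3 and 12. Take the larger (rising MC): Q* = 12.
Check: AVC at Q = 12 is €45 ≤ P, so revenue covers variable cost.
Profit = P·Q − TC = 237·12 − 1023 = €1821.

Produce at Q = 12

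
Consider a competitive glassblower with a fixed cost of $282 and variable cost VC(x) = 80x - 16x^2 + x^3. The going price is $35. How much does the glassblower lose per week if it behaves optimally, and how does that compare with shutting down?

AVC = 80 - 16x + x^2 has its minimum $16 at x = 8; price $35 clears that bar, so the firm operates.
MC = 80 - 32x + 3x^2. Setting P = MC and taking the root on the rising branch gives x* = 9.
TR = 35·9 = 315. TC = 282 + 153 = 435. Profit = 315 − 435 = -$120.
By producing, the firm covers all variable cost plus $162 of fixed cost; shutting down would lose the full $282.

Profit = -$120 at x = 9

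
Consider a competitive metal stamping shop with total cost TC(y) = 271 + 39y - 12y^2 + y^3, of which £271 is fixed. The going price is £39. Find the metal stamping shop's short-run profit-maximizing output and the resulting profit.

AVC = 39 - 12y + y^2 has its minimum £3 at y = 6; price £39 clears that bar, so the firm operates.
With MC = 39 - 24y + 3y^2, P = MC on the upward-sloping part at y* = 8.
TR = 39·8 = 312. TC = 271 + 56 = 327. Profit = 312 − 327 = -£15.
By producing, the firm covers all variable cost plus £256 of fixed cost; shutting down would lose the full £271.

Profit = -£15 at y = 8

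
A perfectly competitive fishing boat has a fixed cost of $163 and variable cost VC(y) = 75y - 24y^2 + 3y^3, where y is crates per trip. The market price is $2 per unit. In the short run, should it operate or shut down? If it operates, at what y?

Shut down

Variable cost is VC = 75y - 24y^2 + 3y^3, so AVC = VC/y = 75 - 24y + 3y^2 and MC = dTC/dy = 75 - 48y + 9y^2.
The AVC parabola has its vertex at y = 24/6 = 4, where AVC = 75 - 24·4 + 3·4^2 = $27.
P = $2 lies below min AVC = $27; no output level covers variable cost.
Best response: produce nothing and absorb the $163 fixed cost.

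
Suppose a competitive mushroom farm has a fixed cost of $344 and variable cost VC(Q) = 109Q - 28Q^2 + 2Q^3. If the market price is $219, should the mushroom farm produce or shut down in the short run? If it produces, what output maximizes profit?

Strip out fixed cost: VC = 109Q - 28Q^2 + 2Q^3. Then AVC = 109 - 28Q + 2Q^2 and MC = 109 - 56Q + 6Q^2.
AVC is minimized where dAVC/dQ = -28 + 4Q = 0, at Q = 7; min AVC = 109 - 28·7 + 2·7^2 = $11.
Because $219 ≥ $11, revenue can cover variable cost; the firm operates.
Solving P = MC: -110 - 56Q + 6Q^2 = 0 ⇒ Q = -5/3 or 11. On the upward-sloping branch, Q* = 11.
Check: AVC at Q = 11 is $43 ≤ P, so revenue covers variable cost.
Profit = P·Q − TC = 219·11 − 817 = $1592.

Produce at Q = 11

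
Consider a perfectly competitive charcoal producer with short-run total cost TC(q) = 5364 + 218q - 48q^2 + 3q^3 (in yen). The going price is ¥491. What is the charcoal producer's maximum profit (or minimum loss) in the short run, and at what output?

AVC = 218 - 48q + 3q^2; min AVC = ¥26 at q = 8. Since P = ¥491 ≥ min AVC, the firm produces.
MC = 218 - 96q + 9q^2. Setting P = MC and taking the root on the rising branch gives q* = 13.
TR = 491·13 = 6383. TC = 5364 + 1313 = 6677. Profit = 6383 − 6677 = -¥294.
Shutting down would mean losing the fixed cost of ¥5364, so operating at a loss of ¥294 is better by ¥5070.

Profit = -¥294 at q = 13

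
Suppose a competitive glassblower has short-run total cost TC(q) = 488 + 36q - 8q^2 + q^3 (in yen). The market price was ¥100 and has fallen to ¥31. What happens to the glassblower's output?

Output falls from 8 to 5

MC = 36 - 16q + 3q^2; the shutdown threshold is min AVC = ¥20 (at q = 4).
With P = ¥100 above the shutdown price, P = MC gives q = 8.
At P = ¥31 ≥ min AVC, set P = MC: q = 5. The firm stays open but cuts output.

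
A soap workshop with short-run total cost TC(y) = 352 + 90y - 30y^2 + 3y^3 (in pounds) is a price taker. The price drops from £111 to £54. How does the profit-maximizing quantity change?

Output falls from 7 to 6

MC = 90 - 60y + 9y^2; the shutdown threshold is min AVC = £15 (at y = 5).
With P = £111 above the shutdown price, P = MC gives y = 7.
At P = £54 ≥ min AVC, set P = MC: y = 6. The firm stays open but cuts output.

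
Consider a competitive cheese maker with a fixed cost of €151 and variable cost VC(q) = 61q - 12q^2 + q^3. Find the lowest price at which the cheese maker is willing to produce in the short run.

€25 per unit

The shutdown price is the minimum of AVC. VC = 61q - 12q^2 + q^3, so AVC = 61 - 12q + q^2.
dAVC/dq = -12 + 2q = 0 gives q = 6. min AVC = 61 - 12·6 + 6^2 = 25.
So the shutdown price is €25.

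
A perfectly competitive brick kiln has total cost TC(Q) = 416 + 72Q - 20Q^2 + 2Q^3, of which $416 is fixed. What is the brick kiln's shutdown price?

$22 per unit

The shutdown price is the minimum of AVC. VC = 72Q - 20Q^2 + 2Q^3, so AVC = 72 - 20Q + 2Q^2.
At the minimum of AVC, MC = AVC. MC = 72 - 40Q + 6Q^2; setting MC = AVC gives 4Q^2 - 20Q = 0, so Q = 5. min AVC = 22.
So the shutdown price is $22.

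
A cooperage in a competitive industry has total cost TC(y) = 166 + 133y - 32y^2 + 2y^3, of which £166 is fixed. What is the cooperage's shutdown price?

£5 per unit

The shutdown price is the minimum of AVC. VC = 133y - 32y^2 + 2y^3, so AVC = 133 - 32y + 2y^2.
dAVC/dy = -32 + 4y = 0 gives y = 8. min AVC = 133 - 32·8 + 2·8^2 = 5.
The firm shuts down for any P below £5.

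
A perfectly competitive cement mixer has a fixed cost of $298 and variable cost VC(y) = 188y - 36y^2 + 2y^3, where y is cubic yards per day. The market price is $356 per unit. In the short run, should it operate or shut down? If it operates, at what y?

Produce at y = 14

Strip out fixed cost: VC = 188y - 36y^2 + 2y^3. Then AVC = 188 - 36y + 2y^2 and MC = 188 - 72y + 6y^2.
The AVC parabola has its vertex at y = 36/4 = 9, where AVC = 188 - 36·9 + 2·9^2 = $26.
Since P = $356 ≥ min AVC = $26, price covers variable cost and the firm should produce.
Set P = MC: 356 = 188 - 72y + 6y^2 → -168 - 72y + 6y^2 = 0. The roots are y = -2 and y = 14; the profit-maximizing output is on the rising part of MC, so y* = 14.
Check: AVC at y = 14 is $76 ≤ P, so revenue covers variable cost.
Profit = P·y − TC = 356·14 − 1362 = $3622.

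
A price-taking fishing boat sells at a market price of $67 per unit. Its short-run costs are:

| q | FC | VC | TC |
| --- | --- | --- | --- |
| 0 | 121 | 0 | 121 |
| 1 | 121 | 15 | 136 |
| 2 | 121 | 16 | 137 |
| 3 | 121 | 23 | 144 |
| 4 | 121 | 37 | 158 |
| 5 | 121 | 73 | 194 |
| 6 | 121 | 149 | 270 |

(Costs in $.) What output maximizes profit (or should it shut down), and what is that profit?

q = 5; profit = $141

Tabulate TR − TC: q=0: -121; q=1: -69; q=2: -3; q=3: 57; q=4: 110; q=5: 141; q=6: 132.
Profit is maximized at q = 5. AVC there is 73/5 = $14.60 ≤ P, so producing beats shutting down (which would give -$121).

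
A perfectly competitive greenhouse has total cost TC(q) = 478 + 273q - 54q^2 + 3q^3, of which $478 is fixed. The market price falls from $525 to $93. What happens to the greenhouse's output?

MC = 273 - 108q + 9q^2; the shutdown threshold is min AVC = $30 (at q = 9).
With P = $525 above the shutdown price, P = MC gives q = 14.
At P = $93 ≥ min AVC, set P = MC: q = 10. The firm stays open but cuts output.

Output falls from 14 to 10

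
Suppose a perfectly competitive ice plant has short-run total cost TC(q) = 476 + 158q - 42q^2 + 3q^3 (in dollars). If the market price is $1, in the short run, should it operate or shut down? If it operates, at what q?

Strip out fixed cost: VC = 158q - 42q^2 + 3q^3. Then AVC = 158 - 42q + 3q^2 and MC = 158 - 84q + 9q^2.
AVC is minimized where dAVC/dq = -42 + 6q = 0, at q = 7; min AVC = 158 - 42·7 + 3·7^2 = $11.
With P < min AVC ($1 < $11), every unit sold adds to the loss.
Shutting down limits the loss to fixed cost, $476.

Shut down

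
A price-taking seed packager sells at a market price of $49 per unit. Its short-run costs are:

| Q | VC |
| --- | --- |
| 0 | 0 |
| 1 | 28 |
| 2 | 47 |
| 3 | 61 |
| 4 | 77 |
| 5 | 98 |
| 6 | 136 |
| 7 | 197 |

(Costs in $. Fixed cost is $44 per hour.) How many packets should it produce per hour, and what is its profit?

Q = 6; profit = $114

Tabulate TR − TC: Q=0: -44; Q=1: -23; Q=2: 7; Q=3: 42; Q=4: 75; Q=5: 103; Q=6: 114; Q=7: 102.
Profit is maximized at Q = 6. AVC there is 136/6 = $22.67 ≤ P, so producing beats shutting down (which would give -$44).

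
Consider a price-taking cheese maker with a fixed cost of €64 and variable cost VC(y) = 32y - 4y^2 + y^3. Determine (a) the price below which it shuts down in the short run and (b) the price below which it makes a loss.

AVC = 32 - 4y + y^2; minimized at y = 2, giving min AVC = €28. That is the shutdown price.
ATC = 64/y + 32 - 4y + y^2. Setting dATC/dy = −64/y^2 − 4 + 2y = 0 gives y = 4 (since 2·4^3 − 4·4^2 = 64).
min ATC = 64/4 + 32 − 4·4 + 4^2 = €48. That is the break-even price.
For €28 ≤ P < €48 the firm produces at a loss; below €28 it shuts down.

Shutdown price = €28; break-even price = €48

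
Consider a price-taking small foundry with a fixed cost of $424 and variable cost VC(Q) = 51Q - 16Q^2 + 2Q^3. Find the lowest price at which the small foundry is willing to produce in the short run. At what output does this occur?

$19 per unit, at Q = 4

The shutdown price is the minimum of AVC. VC = 51Q - 16Q^2 + 2Q^3, so AVC = 51 - 16Q + 2Q^2.
At the minimum of AVC, MC = AVC. MC = 51 - 32Q + 6Q^2; setting MC = AVC gives 4Q^2 - 16Q = 0, so Q = 4. min AVC = 19.
So the shutdown price is $19.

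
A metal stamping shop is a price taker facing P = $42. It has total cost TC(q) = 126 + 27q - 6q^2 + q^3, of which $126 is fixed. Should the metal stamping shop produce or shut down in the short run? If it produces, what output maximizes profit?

Variable cost is VC = 27q - 6q^2 + q^3, so AVC = VC/q = 27 - 6q + q^2 and MC = dTC/dq = 27 - 12q + 3q^2.
AVC hits its minimum where MC = AVC, at q = 3, giving min AVC = 27 - 6·3 + 3^2 = $18.
P = $42 exceeds min AVC = $18, so the firm stays open.
Set P = MC: 42 = 27 - 12q + 3q^2 → -15 - 12q + 3q^2 = 0. The roots are q = -1 and q = 5; the profit-maximizing output is on the rising part of MC, so q* = 5.
Check: AVC at q = 5 is $22 ≤ P, so revenue covers variable cost.
Profit = P·q − TC = 42·5 − 236 = -$26, a loss, but smaller than the $126 fixed cost the firm would lose by shutting down.

Produce at q = 5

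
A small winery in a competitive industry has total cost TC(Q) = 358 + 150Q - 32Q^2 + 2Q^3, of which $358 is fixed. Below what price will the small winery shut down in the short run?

Short-run supply begins at min AVC. From VC = 150Q - 32Q^2 + 2Q^3, AVC = 150 - 32Q + 2Q^2.
At the minimum of AVC, MC = AVC. MC = 150 - 64Q + 6Q^2; setting MC = AVC gives 4Q^2 - 32Q = 0, so Q = 8. min AVC = 22.
So the shutdown price is $22.

$22 per unit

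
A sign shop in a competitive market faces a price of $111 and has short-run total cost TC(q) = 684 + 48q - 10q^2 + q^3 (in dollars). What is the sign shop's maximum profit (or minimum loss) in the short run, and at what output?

Profit = -$36 at q = 9

AVC = 48 - 10q + q^2 has its minimum $23 at q = 5; price $111 clears that bar, so the firm operates.
MC = 48 - 20q + 3q^2. Setting P = MC and taking the root on the rising branch gives q* = 9.
TR = 111·9 = 999. TC = 684 + 351 = 1035. Profit = 999 − 1035 = -$36.
By producing, the firm covers all variable cost plus $648 of fixed cost; shutting down would lose the full $684.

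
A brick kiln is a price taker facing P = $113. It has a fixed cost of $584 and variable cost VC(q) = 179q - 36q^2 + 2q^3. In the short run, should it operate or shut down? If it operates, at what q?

Variable cost is VC = 179q - 36q^2 + 2q^3, so AVC = VC/q = 179 - 36q + 2q^2 and MC = dTC/dq = 179 - 72q + 6q^2.
AVC is minimized where dAVC/dq = -36 + 4q = 0, at q = 9; min AVC = 179 - 36·9 + 2·9^2 = $17.
Since P = $113 ≥ min AVC = $17, price covers variable cost and the firm should produce.
P = MC gives 66 - 72q + 6q^2 = 0, with roots 1 and 11. Take the larger (rising MC): q* = 11.
Check: AVC at q = 11 is $25 ≤ P, so revenue covers variable cost.
Profit = P·q − TC = 113·11 − 859 = $384.

Produce at q = 11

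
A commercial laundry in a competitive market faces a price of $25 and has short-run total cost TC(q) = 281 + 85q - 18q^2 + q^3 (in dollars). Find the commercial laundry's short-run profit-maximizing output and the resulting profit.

AVC = 85 - 18q + q^2 has its minimum $4 at q = 9; price $25 clears that bar, so the firm operates.
MC = 85 - 36q + 3q^2. Setting P = MC and taking the root on the rising branch gives q* = 10.
TR = 25·10 = 250. TC = 281 + 50 = 331. Profit = 250 − 331 = -$81.
That loss of $81 beats the $281 the firm would lose by shutting down; producing recovers $200 of fixed cost.

Profit = -$81 at q = 10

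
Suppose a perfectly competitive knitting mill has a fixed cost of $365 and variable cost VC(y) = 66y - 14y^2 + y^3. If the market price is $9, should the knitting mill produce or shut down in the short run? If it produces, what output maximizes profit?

Shut down

Variable cost is VC = 66y - 14y^2 + y^3, so AVC = VC/y = 66 - 14y + y^2 and MC = dTC/dy = 66 - 28y + 3y^2.
AVC hits its minimum where MC = AVC, at y = 7, giving min AVC = 66 - 14·7 + 7^2 = $17.
Since P = $9 < min AVC = $17, price fails to cover variable cost at any output.
Shutting down limits the loss to fixed cost, $365.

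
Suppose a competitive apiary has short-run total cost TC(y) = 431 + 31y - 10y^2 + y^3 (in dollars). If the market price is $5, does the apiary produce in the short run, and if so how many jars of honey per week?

From TC, MC = TC'(y) = 31 - 20y + 3y^2 and AVC = VC/y = 31 - 10y + y^2.
AVC hits its minimum where MC = AVC, at y = 5, giving min AVC = 31 - 10·5 + 5^2 = $6.
With P < min AVC ($5 < $6), every unit sold adds to the loss.
Best response: produce nothing and absorb the $431 fixed cost.

Shut down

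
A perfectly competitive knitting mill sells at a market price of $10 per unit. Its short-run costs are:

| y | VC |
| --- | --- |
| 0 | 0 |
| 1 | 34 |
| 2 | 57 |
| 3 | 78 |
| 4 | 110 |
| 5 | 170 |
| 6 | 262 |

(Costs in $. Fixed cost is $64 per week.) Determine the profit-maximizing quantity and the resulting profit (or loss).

Compute π = P·y − TC at each output: y=0: -64; y=1: -88; y=2: -101; y=3: -112; y=4: -134; y=5: -184; y=6: -266.
Profit is highest at y = 0. Equivalently, the lowest AVC in the table is 78/3 ≈ $26 at y = 3, and P = $10 falls below it — price never covers variable cost, so the firm shuts down and loses only its fixed cost.

y = 0 (shut down); profit = -$64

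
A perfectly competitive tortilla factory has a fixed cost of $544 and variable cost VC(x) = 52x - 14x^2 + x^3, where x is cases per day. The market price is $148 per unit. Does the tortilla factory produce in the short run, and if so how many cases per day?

Produce at x = 12

Strip out fixed cost: VC = 52x - 14x^2 + x^3. Then AVC = 52 - 14x + x^2 and MC = 52 - 28x + 3x^2.
The AVC parabola has its vertex at x = 14/2 = 7, where AVC = 52 - 14·7 + 7^2 = $3.
P = $148 exceeds min AVC = $3, so the firm stays open.
P = MC gives -96 - 28x + 3x^2 = 0, with roots -8/3 and 12. Take the larger (rising MC): x* = 12.
Check: AVC at x = 12 is $28 ≤ P, so revenue covers variable cost.
Profit = P·x − TC = 148·12 − 880 = $896.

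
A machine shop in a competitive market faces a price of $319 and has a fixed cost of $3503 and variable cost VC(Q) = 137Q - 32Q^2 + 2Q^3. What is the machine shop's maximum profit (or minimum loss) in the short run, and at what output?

Profit = -$123 at Q = 13

AVC = 137 - 32Q + 2Q^2 has its minimum $9 at Q = 8; price $319 clears that bar, so the firm operates.
With MC = 137 - 64Q + 6Q^2, P = MC on the upward-sloping part at Q* = 13.
TR = 319·13 = 4147. TC = 3503 + 767 = 4270. Profit = 4147 − 4270 = -$123.
Shutting down would mean losing the fixed cost of $3503, so operating at a loss of $123 is better by $3380.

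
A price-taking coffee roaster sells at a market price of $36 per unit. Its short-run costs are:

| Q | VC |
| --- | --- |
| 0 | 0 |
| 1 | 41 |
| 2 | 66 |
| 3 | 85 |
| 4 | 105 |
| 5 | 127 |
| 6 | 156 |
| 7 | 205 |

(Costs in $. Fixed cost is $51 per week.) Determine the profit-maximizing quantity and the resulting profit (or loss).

Tabulate TR − TC: Q=0: -51; Q=1: -56; Q=2: -45; Q=3: -28; Q=4: -12; Q=5: 2; Q=6: 9; Q=7: -4.
Profit is maximized at Q = 6. AVC there is 156/6 = $26 ≤ P, so producing beats shutting down (which would give -$51).

Q = 6; profit = $9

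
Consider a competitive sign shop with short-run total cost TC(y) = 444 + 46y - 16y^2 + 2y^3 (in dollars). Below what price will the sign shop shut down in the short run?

Short-run supply begins at min AVC. From VC = 46y - 16y^2 + 2y^3, AVC = 46 - 16y + 2y^2.
At the minimum of AVC, MC = AVC. MC = 46 - 32y + 6y^2; setting MC = AVC gives 4y^2 - 16y = 0, so y = 4. min AVC = 14.
The firm shuts down for any P below $14.

$14 per unit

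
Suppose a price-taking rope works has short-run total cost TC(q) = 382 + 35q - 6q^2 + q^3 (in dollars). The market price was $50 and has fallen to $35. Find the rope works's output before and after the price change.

AVC = 35 - 6q + q^2, minimized at q = 3 where min AVC = $26. MC = 35 - 12q + 3q^2.
With P = $50 above the shutdown price, P = MC gives q = 5.
At P = $35 ≥ min AVC, set P = MC: q = 4. The firm stays open but cuts output.

Output falls from 5 to 4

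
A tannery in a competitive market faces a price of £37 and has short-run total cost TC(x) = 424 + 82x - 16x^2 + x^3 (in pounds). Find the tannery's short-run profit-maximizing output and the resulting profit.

AVC = 82 - 16x + x^2 has its minimum £18 at x = 8; price £37 clears that bar, so the firm operates.
With MC = 82 - 32x + 3x^2, P = MC on the upward-sloping part at x* = 9.
TR = 37·9 = 333. TC = 424 + 171 = 595. Profit = 333 − 595 = -£262.
That loss of £262 beats the £424 the firm would lose by shutting down; producing recovers £162 of fixed cost.

Profit = -£262 at x = 9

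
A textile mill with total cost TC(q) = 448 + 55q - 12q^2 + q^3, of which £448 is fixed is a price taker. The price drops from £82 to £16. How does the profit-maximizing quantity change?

AVC = 55 - 12q + q^2, minimized at q = 6 where min AVC = £19. MC = 55 - 24q + 3q^2.
At P = £82 ≥ min AVC, set P = MC on the rising branch: q = 9.
At P = £16 < min AVC = £19, price no longer covers variable cost at any output, so the firm shuts down: q = 0.

Output falls from 9 to 0 (the firm shuts down)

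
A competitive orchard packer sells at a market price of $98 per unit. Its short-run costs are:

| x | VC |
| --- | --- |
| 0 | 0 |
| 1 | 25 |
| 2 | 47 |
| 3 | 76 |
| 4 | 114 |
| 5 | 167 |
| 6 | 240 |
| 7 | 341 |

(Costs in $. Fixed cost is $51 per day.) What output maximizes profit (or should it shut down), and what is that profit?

x = 6; profit = $297

Profit at each row (π = 98x − TC): x=0: -51; x=1: 22; x=2: 98; x=3: 167; x=4: 227; x=5: 272; x=6: 297; x=7: 294.
Profit is maximized at x = 6. AVC there is 240/6 = $40 ≤ P, so producing beats shutting down (which would give -$51).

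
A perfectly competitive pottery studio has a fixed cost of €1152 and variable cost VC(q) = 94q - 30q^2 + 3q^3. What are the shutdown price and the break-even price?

Shutdown price = min AVC. AVC = 94 - 30q + 3q^2, with vertex at q = 5 and minimum €19.
ATC = 1152/q + 94 - 30q + 3q^2. Setting dATC/dq = −1152/q^2 − 30 + 6q = 0 gives q = 8 (since 6·8^3 − 30·8^2 = 1152).
min ATC = 1152/8 + 94 − 30·8 + 3·8^2 = €190. That is the break-even price.
For €19 ≤ P < €190 the firm produces at a loss; below €19 it shuts down.

Shutdown price = €19; break-even price = €190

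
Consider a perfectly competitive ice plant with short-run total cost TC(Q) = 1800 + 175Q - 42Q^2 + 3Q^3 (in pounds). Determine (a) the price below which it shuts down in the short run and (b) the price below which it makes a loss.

Shutdown price = £28; break-even price = £235

Shutdown price = min AVC. AVC = 175 - 42Q + 3Q^2, with vertex at Q = 7 and minimum £28.
ATC = 1800/Q + 175 - 42Q + 3Q^2. Setting dATC/dQ = −1800/Q^2 − 42 + 6Q = 0 gives Q = 10 (since 6·10^3 − 42·10^2 = 1800).
min ATC = 1800/10 + 175 − 42·10 + 3·10^2 = £235. That is the break-even price.
Between these two prices the firm operates at a loss; above £235 it earns a profit.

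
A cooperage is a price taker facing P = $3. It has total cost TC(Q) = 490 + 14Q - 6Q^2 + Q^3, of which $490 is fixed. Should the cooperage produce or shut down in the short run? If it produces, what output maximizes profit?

Strip out fixed cost: VC = 14Q - 6Q^2 + Q^3. Then AVC = 14 - 6Q + Q^2 and MC = 14 - 12Q + 3Q^2.
The AVC parabola has its vertex at Q = 6/2 = 3, where AVC = 14 - 6·3 + 3^2 = $5.
Since P = $3 < min AVC = $5, price fails to cover variable cost at any output.
The firm minimizes its loss by shutting down and losing only its fixed cost of $490.

Shut down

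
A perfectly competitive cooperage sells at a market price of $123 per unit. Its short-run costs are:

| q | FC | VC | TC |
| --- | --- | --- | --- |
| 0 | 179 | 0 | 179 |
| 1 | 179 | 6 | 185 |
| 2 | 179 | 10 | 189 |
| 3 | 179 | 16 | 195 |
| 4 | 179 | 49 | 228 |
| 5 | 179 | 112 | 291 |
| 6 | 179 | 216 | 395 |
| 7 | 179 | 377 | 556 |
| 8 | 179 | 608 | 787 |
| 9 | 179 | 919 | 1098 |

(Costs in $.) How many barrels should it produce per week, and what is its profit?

Tabulate TR − TC: q=0: -179; q=1: -62; q=2: 57; q=3: 174; q=4: 264; q=5: 324; q=6: 343; q=7: 305; q=8: 197; q=9: 9.
Profit is maximized at q = 6. AVC there is 216/6 = $36 ≤ P, so producing beats shutting down (which would give -$179).

q = 6; profit = $343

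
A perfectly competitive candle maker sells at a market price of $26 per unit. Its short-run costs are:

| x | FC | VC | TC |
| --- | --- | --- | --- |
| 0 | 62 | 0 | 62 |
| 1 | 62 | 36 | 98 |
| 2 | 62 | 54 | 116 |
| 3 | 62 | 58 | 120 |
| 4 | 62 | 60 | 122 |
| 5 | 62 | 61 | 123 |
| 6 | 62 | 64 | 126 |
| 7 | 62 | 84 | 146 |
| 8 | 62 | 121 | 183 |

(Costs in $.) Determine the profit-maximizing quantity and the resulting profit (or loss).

Tabulate TR − TC: x=0: -62; x=1: -72; x=2: -64; x=3: -42; x=4: -18; x=5: 7; x=6: 30; x=7: 36; x=8: 25.
Profit is maximized at x = 7. AVC there is 84/7 = $12 ≤ P, so producing beats shutting down (which would give -$62).

x = 7; profit = $36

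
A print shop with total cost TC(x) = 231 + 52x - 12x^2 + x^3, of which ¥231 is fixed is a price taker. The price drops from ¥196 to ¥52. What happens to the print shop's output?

MC = 52 - 24x + 3x^2; the shutdown threshold is min AVC = ¥16 (at x = 6).
With P = ¥196 above the shutdown price, P = MC gives x = 12.
At P = ¥52 ≥ min AVC, set P = MC: x = 8. The firm stays open but cuts output.

Output falls from 12 to 8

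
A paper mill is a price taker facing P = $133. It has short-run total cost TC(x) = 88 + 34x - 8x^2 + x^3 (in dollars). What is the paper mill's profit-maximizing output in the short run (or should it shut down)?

Variable cost is VC = 34x - 8x^2 + x^3, so AVC = VC/x = 34 - 8x + x^2 and MC = dTC/dx = 34 - 16x + 3x^2.
The AVC parabola has its vertex at x = 8/2 = 4, where AVC = 34 - 8·4 + 4^2 = $18.
Because $133 ≥ $18, revenue can cover variable cost; the firm operates.
Set P = MC: 133 = 34 - 16x + 3x^2 → -99 - 16x + 3x^2 = 0. The roots are x = -11/3 and x = 9; the profit-maximizing output is on the rising part of MC, so x* = 9.
Check: AVC at x = 9 is $43 ≤ P, so revenue covers variable cost.
Profit = P·x − TC = 133·9 − 475 = $722.

Produce at x = 9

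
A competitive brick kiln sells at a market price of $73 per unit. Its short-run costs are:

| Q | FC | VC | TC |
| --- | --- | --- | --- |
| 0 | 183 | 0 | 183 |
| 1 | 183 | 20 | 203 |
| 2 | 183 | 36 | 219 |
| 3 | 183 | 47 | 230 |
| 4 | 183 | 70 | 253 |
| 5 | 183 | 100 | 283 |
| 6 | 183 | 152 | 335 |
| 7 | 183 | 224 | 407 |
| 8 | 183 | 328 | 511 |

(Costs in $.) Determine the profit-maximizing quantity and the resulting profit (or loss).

Q = 7; profit = $104

Profit at each row (π = 73Q − TC): Q=0: -183; Q=1: -130; Q=2: -73; Q=3: -11; Q=4: 39; Q=5: 82; Q=6: 103; Q=7: 104; Q=8: 73.
Profit is maximized at Q = 7. AVC there is 224/7 = $32 ≤ P, so producing beats shutting down (which would give -$183).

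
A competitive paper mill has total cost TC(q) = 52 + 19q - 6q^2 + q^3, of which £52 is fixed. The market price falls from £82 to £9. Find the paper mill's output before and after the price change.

Output falls from 7 to 0 (the firm shuts down)

MC = 19 - 12q + 3q^2; the shutdown threshold is min AVC = £10 (at q = 3).
At P = £82 ≥ min AVC, set P = MC on the rising branch: q = 7.
At P = £9 < min AVC = £10, price no longer covers variable cost at any output, so the firm shuts down: q = 0.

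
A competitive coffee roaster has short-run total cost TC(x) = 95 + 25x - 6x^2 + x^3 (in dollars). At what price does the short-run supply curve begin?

The shutdown price is the minimum of AVC. VC = 25x - 6x^2 + x^3, so AVC = 25 - 6x + x^2.
At the minimum of AVC, MC = AVC. MC = 25 - 12x + 3x^2; setting MC = AVC gives 2x^2 - 6x = 0, so x = 3. min AVC = 16.
So the shutdown price is $16.

$16 per unit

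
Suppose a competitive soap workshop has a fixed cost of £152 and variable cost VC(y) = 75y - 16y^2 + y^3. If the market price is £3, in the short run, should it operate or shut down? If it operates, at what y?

Shut down

From TC, MC = TC'(y) = 75 - 32y + 3y^2 and AVC = VC/y = 75 - 16y + y^2.
AVC hits its minimum where MC = AVC, at y = 8, giving min AVC = 75 - 16·8 + 8^2 = £11.
P = £3 lies below min AVC = £11; no output level covers variable cost.
Best response: produce nothing and absorb the £152 fixed cost.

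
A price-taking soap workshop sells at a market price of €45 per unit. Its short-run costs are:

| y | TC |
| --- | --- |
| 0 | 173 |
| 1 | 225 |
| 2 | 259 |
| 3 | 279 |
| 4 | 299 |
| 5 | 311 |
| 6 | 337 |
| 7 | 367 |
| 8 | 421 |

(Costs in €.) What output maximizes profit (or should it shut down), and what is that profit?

Profit at each row (π = 45y − TC): y=0: -173; y=1: -180; y=2: -169; y=3: -144; y=4: -119; y=5: -86; y=6: -67; y=7: -52; y=8: -61.
Profit is maximized at y = 7. AVC there is 194/7 = €27.71 ≤ P, so producing beats shutting down (which would give -€173).

y = 7; profit = -€52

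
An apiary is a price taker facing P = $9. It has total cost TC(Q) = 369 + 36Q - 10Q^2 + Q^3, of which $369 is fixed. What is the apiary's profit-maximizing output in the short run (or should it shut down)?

Shut down

Variable cost is VC = 36Q - 10Q^2 + Q^3, so AVC = VC/Q = 36 - 10Q + Q^2 and MC = dTC/dQ = 36 - 20Q + 3Q^2.
AVC is minimized where dAVC/dQ = -10 + 2Q = 0, at Q = 5; min AVC = 36 - 10·5 + 5^2 = $11.
P = $9 lies below min AVC = $11; no output level covers variable cost.
The firm minimizes its loss by shutting down and losing only its fixed cost of $369.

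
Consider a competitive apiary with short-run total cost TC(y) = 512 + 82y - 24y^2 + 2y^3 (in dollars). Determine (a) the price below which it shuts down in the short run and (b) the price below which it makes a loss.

Shutdown price = $10; break-even price = $82

AVC = 82 - 24y + 2y^2; minimized at y = 6, giving min AVC = $10. That is the shutdown price.
ATC = 512/y + 82 - 24y + 2y^2. Setting dATC/dy = −512/y^2 − 24 + 4y = 0 gives y = 8 (since 4·8^3 − 24·8^2 = 512).
min ATC = 512/8 + 82 − 24·8 + 2·8^2 = $82. That is the break-even price.
Between these two prices the firm operates at a loss; above $82 it earns a profit.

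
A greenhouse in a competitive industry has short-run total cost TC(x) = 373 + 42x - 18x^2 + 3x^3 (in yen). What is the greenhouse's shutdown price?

The firm shuts down when price falls below the minimum of average variable cost. AVC = VC/x = 42 - 18x + 3x^2.
At the minimum of AVC, MC = AVC. MC = 42 - 36x + 9x^2; setting MC = AVC gives 6x^2 - 18x = 0, so x = 3. min AVC = 15.
So the shutdown price is ¥15.

¥15 per unit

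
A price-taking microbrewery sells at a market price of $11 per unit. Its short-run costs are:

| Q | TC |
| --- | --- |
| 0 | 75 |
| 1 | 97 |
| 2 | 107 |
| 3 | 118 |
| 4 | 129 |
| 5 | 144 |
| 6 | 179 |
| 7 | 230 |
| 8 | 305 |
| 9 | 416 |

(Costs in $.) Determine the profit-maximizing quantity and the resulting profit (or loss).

Q = 0 (shut down); profit = -$75

Tabulate TR − TC: Q=0: -75; Q=1: -86; Q=2: -85; Q=3: -85; Q=4: -85; Q=5: -89; Q=6: -113; Q=7: -153; Q=8: -217; Q=9: -317.
Profit is highest at Q = 0. Equivalently, the lowest AVC in the table is 54/4 ≈ $13.50 at Q = 4, and P = $11 falls below it — price never covers variable cost, so the firm shuts down and loses only its fixed cost.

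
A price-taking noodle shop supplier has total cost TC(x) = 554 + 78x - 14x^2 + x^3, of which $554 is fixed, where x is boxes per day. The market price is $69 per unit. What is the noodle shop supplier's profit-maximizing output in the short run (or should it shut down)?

Produce at x = 9

Strip out fixed cost: VC = 78x - 14x^2 + x^3. Then AVC = 78 - 14x + x^2 and MC = 78 - 28x + 3x^2.
AVC hits its minimum where MC = AVC, at x = 7, giving min AVC = 78 - 14·7 + 7^2 = $29.
P = $69 exceeds min AVC = $29, so the firm stays open.
P = MC gives 9 - 28x + 3x^2 = 0, with roots 1/3 and 9. Take the larger (rising MC): x* = 9.
Check: AVC at x = 9 is $33 ≤ P, so revenue covers variable cost.
Profit = P·x − TC = 69·9 − 851 = -$230, a loss, but smaller than the $554 fixed cost the firm would lose by shutting down.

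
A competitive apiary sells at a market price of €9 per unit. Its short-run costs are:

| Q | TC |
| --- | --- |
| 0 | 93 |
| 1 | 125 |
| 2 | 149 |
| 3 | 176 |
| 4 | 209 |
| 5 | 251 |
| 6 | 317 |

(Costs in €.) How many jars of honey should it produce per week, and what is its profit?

Q = 0 (shut down); profit = -€93

Compute π = P·Q − TC at each output: Q=0: -93; Q=1: -116; Q=2: -131; Q=3: -149; Q=4: -173; Q=5: -206; Q=6: -263.
Profit is highest at Q = 0. Equivalently, the lowest AVC in the table is 83/3 ≈ €27.67 at Q = 3, and P = €9 falls below it — price never covers variable cost, so the firm shuts down and loses only its fixed cost.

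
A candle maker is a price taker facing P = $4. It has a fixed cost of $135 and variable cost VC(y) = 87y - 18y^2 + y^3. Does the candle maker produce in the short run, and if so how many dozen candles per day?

Shut down

Variable cost is VC = 87y - 18y^2 + y^3, so AVC = VC/y = 87 - 18y + y^2 and MC = dTC/dy = 87 - 36y + 3y^2.
The AVC parabola has its vertex at y = 18/2 = 9, where AVC = 87 - 18·9 + 9^2 = $6.
Since P = $4 < min AVC = $6, price fails to cover variable cost at any output.
Best response: produce nothing and absorb the $135 fixed cost.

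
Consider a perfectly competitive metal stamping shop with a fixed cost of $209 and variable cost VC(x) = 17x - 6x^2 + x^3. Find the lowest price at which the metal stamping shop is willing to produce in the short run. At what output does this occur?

$8 per unit, at x = 3

The shutdown price is the minimum of AVC. VC = 17x - 6x^2 + x^3, so AVC = 17 - 6x + x^2.
At the minimum of AVC, MC = AVC. MC = 17 - 12x + 3x^2; setting MC = AVC gives 2x^2 - 6x = 0, so x = 3. min AVC = 8.
For P < $8 the firm produces nothing.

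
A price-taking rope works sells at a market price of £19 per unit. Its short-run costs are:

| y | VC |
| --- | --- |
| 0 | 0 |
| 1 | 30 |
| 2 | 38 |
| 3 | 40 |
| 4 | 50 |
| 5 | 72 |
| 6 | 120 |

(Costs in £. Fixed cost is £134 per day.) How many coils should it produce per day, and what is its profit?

Tabulate TR − TC: y=0: -134; y=1: -145; y=2: -134; y=3: -117; y=4: -108; y=5: -111; y=6: -140.
Profit is maximized at y = 4. AVC there is 50/4 = £12.50 ≤ P, so producing beats shutting down (which would give -£134).

y = 4; profit = -£108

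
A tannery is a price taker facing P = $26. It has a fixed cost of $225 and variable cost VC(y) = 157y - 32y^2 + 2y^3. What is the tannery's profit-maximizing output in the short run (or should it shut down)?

Shut down

From TC, MC = TC'(y) = 157 - 64y + 6y^2 and AVC = VC/y = 157 - 32y + 2y^2.
The AVC parabola has its vertex at y = 32/4 = 8, where AVC = 157 - 32·8 + 2·8^2 = $29.
With P < min AVC ($26 < $29), every unit sold adds to the loss.
Shutting down limits the loss to fixed cost, $225.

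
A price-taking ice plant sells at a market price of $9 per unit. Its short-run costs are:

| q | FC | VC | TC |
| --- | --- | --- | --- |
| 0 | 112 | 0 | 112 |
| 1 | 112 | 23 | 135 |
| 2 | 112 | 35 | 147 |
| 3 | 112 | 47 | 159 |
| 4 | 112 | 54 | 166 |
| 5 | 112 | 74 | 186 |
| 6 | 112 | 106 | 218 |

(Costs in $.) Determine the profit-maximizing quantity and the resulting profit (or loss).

q = 0 (shut down); profit = -$112

Profit at each row (π = 9q − TC): q=0: -112; q=1: -126; q=2: -129; q=3: -132; q=4: -130; q=5: -141; q=6: -164.
Profit is highest at q = 0. Equivalently, the lowest AVC in the table is 54/4 ≈ $13.50 at q = 4, and P = $9 falls below it — price never covers variable cost, so the firm shuts down and loses only its fixed cost.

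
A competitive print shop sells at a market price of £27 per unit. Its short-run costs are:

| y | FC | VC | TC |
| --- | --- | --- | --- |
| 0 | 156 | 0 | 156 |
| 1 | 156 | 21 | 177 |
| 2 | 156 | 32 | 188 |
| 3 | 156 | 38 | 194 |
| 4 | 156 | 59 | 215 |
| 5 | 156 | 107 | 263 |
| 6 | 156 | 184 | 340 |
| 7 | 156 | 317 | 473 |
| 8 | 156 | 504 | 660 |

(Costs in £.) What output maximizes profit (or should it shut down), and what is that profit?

y = 4; profit = -£107

Tabulate TR − TC: y=0: -156; y=1: -150; y=2: -134; y=3: -113; y=4: -107; y=5: -128; y=6: -178; y=7: -284; y=8: -444.
Profit is maximized at y = 4. AVC there is 59/4 = £14.75 ≤ P, so producing beats shutting down (which would give -£156).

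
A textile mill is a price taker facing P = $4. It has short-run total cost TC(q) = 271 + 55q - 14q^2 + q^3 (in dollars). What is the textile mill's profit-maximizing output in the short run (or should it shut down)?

Variable cost is VC = 55q - 14q^2 + q^3, so AVC = VC/q = 55 - 14q + q^2 and MC = dTC/dq = 55 - 28q + 3q^2.
AVC is minimized where dAVC/dq = -14 + 2q = 0, at q = 7; min AVC = 55 - 14·7 + 7^2 = $6.
P = $4 lies below min AVC = $6; no output level covers variable cost.
Shutting down limits the loss to fixed cost, $271.

Shut down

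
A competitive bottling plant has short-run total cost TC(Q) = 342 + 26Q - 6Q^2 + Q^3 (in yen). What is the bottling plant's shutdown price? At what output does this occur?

¥17 per unit, at Q = 3

Short-run supply begins at min AVC. From VC = 26Q - 6Q^2 + Q^3, AVC = 26 - 6Q + Q^2.
dAVC/dQ = -6 + 2Q = 0 gives Q = 3. min AVC = 26 - 6·3 + 3^2 = 17.
For P < ¥17 the firm produces nothing.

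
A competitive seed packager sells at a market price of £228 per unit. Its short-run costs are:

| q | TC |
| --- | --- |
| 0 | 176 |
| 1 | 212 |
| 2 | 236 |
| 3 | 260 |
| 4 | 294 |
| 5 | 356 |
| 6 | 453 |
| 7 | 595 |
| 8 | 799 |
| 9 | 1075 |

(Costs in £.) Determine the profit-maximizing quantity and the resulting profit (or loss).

Compute π = P·q − TC at each output: q=0: -176; q=1: 16; q=2: 220; q=3: 424; q=4: 618; q=5: 784; q=6: 915; q=7: 1001; q=8: 1025; q=9: 977.
Profit is maximized at q = 8. AVC there is 623/8 = £77.88 ≤ P, so producing beats shutting down (which would give -£176).

q = 8; profit = £1025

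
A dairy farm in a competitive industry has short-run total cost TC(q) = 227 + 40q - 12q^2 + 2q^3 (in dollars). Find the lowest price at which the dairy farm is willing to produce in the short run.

$22 per unit

The shutdown price is the minimum of AVC. VC = 40q - 12q^2 + 2q^3, so AVC = 40 - 12q + 2q^2.
dAVC/dq = -12 + 4q = 0 gives q = 3. min AVC = 40 - 12·3 + 2·3^2 = 22.
The firm shuts down for any P below $22.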